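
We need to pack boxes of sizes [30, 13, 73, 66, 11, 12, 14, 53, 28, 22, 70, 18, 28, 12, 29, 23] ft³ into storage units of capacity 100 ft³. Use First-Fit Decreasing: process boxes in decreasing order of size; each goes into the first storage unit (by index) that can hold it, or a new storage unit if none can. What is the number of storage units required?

6

Sorted descending: 73, 70, 66, 53, 30, 29, 28, 28, 23, 22, 18, 14, 13, 12, 12, 11.
Put 73 ft³ in storage unit 1; 27 ft³ remain.
Put 70 ft³ in storage unit 2; 30 ft³ remain.
Put 66 ft³ in storage unit 3; 34 ft³ remain.
Put 53 ft³ in storage unit 4; 47 ft³ remain.
Put 30 ft³ in storage unit 2; 0 ft³ remain.
Put 29 ft³ in storage unit 3; 5 ft³ remain.
Put 28 ft³ in storage unit 4; 19 ft³ remain.
Put 28 ft³ in storage unit 5; 72 ft³ remain.
Put 23 ft³ in storage unit 1; 4 ft³ remain.
Put 22 ft³ in storage unit 5; 50 ft³ remain.
Put 18 ft³ in storage unit 4; 1 ft³ remain.
Put 14 ft³ in storage unit 5; 36 ft³ remain.
Put 13 ft³ in storage unit 5; 23 ft³ remain.
Put 12 ft³ in storage unit 5; 11 ft³ remain.
Put 12 ft³ in storage unit 6; 88 ft³ remain.
Put 11 ft³ in storage unit 5; 0 ft³ remain.
Final storage units: [73,23] [70,30] [66,29] [53,28,18] [28,22,14,13,12,11] [12].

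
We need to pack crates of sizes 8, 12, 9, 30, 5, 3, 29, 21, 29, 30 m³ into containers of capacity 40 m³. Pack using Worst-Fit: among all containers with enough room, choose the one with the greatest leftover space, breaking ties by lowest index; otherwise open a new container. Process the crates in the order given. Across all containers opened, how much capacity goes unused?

64

8 m³ → container 1 (remaining 32 m³)
12 m³ → container 1 (remaining 20 m³)
9 m³ → container 1 (remaining 11 m³)
30 m³ → container 2 (remaining 10 m³)
5 m³ → container 1 (remaining 6 m³)
3 m³ → container 2 (remaining 7 m³)
29 m³ → container 3 (remaining 11 m³)
21 m³ → container 4 (remaining 19 m³)
29 m³ → container 5 (remaining 11 m³)
30 m³ → container 6 (remaining 10 m³)
6 containers × 40 m³ = 240 m³; used 176 m³; unused 64 m³.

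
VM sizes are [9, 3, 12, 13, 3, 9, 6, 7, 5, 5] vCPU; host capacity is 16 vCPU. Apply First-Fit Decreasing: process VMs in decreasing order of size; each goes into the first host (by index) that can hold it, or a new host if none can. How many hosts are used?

5

Sorted descending: 13, 12, 9, 9, 7, 6, 5, 5, 3, 3.
host 1: place 13 vCPU, 3 vCPU left
host 2: place 12 vCPU, 4 vCPU left
host 3: place 9 vCPU, 7 vCPU left
host 4: place 9 vCPU, 7 vCPU left
host 3: place 7 vCPU, 0 vCPU left
host 4: place 6 vCPU, 1 vCPU left
host 5: place 5 vCPU, 11 vCPU left
host 5: place 5 vCPU, 6 vCPU left
host 1: place 3 vCPU, 0 vCPU left
host 2: place 3 vCPU, 1 vCPU left
Final hosts: [13,3] [12,3] [9,7] [9,6] [5,5].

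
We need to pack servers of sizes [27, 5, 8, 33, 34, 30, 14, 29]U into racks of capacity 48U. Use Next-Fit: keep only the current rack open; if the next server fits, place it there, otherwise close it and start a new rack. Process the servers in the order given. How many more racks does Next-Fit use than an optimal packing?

0

Next-Fit: [27,5,8] [33] [34] [30,14] [29] → 5 racks.
5 servers exceed 24U (half the capacity), and no two of those can share a rack, so at least 5 racks are needed.
So 5 is already optimal.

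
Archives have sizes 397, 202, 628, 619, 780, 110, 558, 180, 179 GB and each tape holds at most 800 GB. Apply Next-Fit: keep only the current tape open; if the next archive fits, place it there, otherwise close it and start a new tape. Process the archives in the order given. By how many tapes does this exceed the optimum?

1

Next-Fit: [397,202] [628] [619] [780] [110,558] [180,179] → 6 tapes.
Total size 3653 GB; any packing needs at least ⌈3653/800⌉ = 5 tapes.
An optimal packing achieves that bound: [780] [628,110] [619,180] [558,202] [397,179] → 5 tapes.
Excess: 6 − 5 = 1.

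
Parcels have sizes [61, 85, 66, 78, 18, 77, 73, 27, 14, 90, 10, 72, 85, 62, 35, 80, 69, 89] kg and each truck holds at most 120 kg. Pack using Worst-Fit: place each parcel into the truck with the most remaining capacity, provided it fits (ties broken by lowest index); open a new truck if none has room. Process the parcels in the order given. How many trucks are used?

truck 1: place 61 kg, 59 kg left
truck 2: place 85 kg, 35 kg left
truck 3: place 66 kg, 54 kg left
truck 4: place 78 kg, 42 kg left
truck 1: place 18 kg, 41 kg left
truck 5: place 77 kg, 43 kg left
truck 6: place 73 kg, 47 kg left
truck 3: place 27 kg, 27 kg left
truck 6: place 14 kg, 33 kg left
truck 7: place 90 kg, 30 kg left
truck 5: place 10 kg, 33 kg left
truck 8: place 72 kg, 48 kg left
truck 9: place 85 kg, 35 kg left
truck 10: place 62 kg, 58 kg left
truck 10: place 35 kg, 23 kg left
truck 11: place 80 kg, 40 kg left
truck 12: place 69 kg, 51 kg left
truck 13: place 89 kg, 31 kg left

13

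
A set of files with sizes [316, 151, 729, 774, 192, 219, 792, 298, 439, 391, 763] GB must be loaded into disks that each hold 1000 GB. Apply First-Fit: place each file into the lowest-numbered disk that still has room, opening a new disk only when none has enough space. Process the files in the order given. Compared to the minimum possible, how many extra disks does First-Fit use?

1

First-Fit: [316,151,192,219] [729] [774] [792] [298,439] [391] [763] → 7 disks.
Total size 5064 GB; any packing needs at least ⌈5064/1000⌉ = 6 disks.
An optimal packing achieves that bound: [792,192] [774,219] [763,151] [729] [439,391] [316,298] → 6 disks.
Excess: 7 − 6 = 1.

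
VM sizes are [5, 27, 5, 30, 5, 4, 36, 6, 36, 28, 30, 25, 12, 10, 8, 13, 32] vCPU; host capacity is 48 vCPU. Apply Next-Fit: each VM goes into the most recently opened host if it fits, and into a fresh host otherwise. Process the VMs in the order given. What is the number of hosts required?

9

Put 5 vCPU in host 1; 43 vCPU remain.
Put 27 vCPU in host 1; 16 vCPU remain.
Put 5 vCPU in host 1; 11 vCPU remain.
Put 30 vCPU in host 2; 18 vCPU remain.
Put 5 vCPU in host 2; 13 vCPU remain.
Put 4 vCPU in host 2; 9 vCPU remain.
Put 36 vCPU in host 3; 12 vCPU remain.
Put 6 vCPU in host 3; 6 vCPU remain.
Put 36 vCPU in host 4; 12 vCPU remain.
Put 28 vCPU in host 5; 20 vCPU remain.
Put 30 vCPU in host 6; 18 vCPU remain.
Put 25 vCPU in host 7; 23 vCPU remain.
Put 12 vCPU in host 7; 11 vCPU remain.
Put 10 vCPU in host 7; 1 vCPU remain.
Put 8 vCPU in host 8; 40 vCPU remain.
Put 13 vCPU in host 8; 27 vCPU remain.
Put 32 vCPU in host 9; 16 vCPU remain.
Final hosts: [5,27,5] [30,5,4] [36,6] [36] [28] [30] [25,12,10] [8,13] [32].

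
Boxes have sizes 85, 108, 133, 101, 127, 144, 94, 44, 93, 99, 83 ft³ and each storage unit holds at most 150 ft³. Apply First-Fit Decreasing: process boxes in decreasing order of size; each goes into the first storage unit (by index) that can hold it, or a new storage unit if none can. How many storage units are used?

10 storage units

Sorted descending: 144, 133, 127, 108, 101, 99, 94, 93, 85, 83, 44.
144 ft³ → storage unit 1 (remaining 6 ft³)
133 ft³ → storage unit 2 (remaining 17 ft³)
127 ft³ → storage unit 3 (remaining 23 ft³)
108 ft³ → storage unit 4 (remaining 42 ft³)
101 ft³ → storage unit 5 (remaining 49 ft³)
99 ft³ → storage unit 6 (remaining 51 ft³)
94 ft³ → storage unit 7 (remaining 56 ft³)
93 ft³ → storage unit 8 (remaining 57 ft³)
85 ft³ → storage unit 9 (remaining 65 ft³)
83 ft³ → storage unit 10 (remaining 67 ft³)
44 ft³ → storage unit 5 (remaining 5 ft³)
Final storage units: [144] [133] [127] [108] [101,44] [99] [94] [93] [85] [83].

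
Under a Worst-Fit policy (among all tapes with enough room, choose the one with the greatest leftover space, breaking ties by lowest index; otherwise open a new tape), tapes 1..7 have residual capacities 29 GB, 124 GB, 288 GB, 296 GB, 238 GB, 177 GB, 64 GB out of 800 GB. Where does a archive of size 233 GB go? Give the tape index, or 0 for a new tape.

Tapes with room: tape 3 (288 GB), tape 4 (296 GB), tape 5 (238 GB).
Most room is tape 4 with 296 GB free.

4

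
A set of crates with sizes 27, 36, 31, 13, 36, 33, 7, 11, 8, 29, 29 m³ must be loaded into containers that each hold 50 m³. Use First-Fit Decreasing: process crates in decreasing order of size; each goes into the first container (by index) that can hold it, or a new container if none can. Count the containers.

7

Sorted descending: 36, 36, 33, 31, 29, 29, 27, 13, 11, 8, 7.
36 m³ → container 1 (remaining 14 m³)
36 m³ → container 2 (remaining 14 m³)
33 m³ → container 3 (remaining 17 m³)
31 m³ → container 4 (remaining 19 m³)
29 m³ → container 5 (remaining 21 m³)
29 m³ → container 6 (remaining 21 m³)
27 m³ → container 7 (remaining 23 m³)
13 m³ → container 1 (remaining 1 m³)
11 m³ → container 2 (remaining 3 m³)
8 m³ → container 3 (remaining 9 m³)
7 m³ → container 3 (remaining 2 m³)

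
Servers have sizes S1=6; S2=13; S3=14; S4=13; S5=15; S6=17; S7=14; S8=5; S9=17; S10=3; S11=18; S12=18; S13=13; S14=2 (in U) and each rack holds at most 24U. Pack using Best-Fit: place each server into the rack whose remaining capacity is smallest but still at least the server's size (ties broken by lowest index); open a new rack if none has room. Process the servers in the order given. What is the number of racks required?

S1 (6U) → rack 1 (remaining 18U)
S2 (13U) → rack 1 (remaining 5U)
S3 (14U) → rack 2 (remaining 10U)
S4 (13U) → rack 3 (remaining 11U)
S5 (15U) → rack 4 (remaining 9U)
S6 (17U) → rack 5 (remaining 7U)
S7 (14U) → rack 6 (remaining 10U)
S8 (5U) → rack 1 (remaining 0U)
S9 (17U) → rack 7 (remaining 7U)
S10 (3U) → rack 5 (remaining 4U)
S11 (18U) → rack 8 (remaining 6U)
S12 (18U) → rack 9 (remaining 6U)
S13 (13U) → rack 10 (remaining 11U)
S14 (2U) → rack 5 (remaining 2U)
Final racks: [6,13,5] [14] [13] [15] [17,3,2] [14] [17] [18] [18] [13].

10 racks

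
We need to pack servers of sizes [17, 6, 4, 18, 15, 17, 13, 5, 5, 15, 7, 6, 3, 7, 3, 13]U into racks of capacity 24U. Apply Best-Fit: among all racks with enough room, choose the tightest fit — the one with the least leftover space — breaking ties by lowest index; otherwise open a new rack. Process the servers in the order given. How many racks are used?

7 racks

17U → rack 1 (remaining 7U)
6U → rack 1 (remaining 1U)
4U → rack 2 (remaining 20U)
18U → rack 2 (remaining 2U)
15U → rack 3 (remaining 9U)
17U → rack 4 (remaining 7U)
13U → rack 5 (remaining 11U)
5U → rack 4 (remaining 2U)
5U → rack 3 (remaining 4U)
15U → rack 6 (remaining 9U)
7U → rack 6 (remaining 2U)
6U → rack 5 (remaining 5U)
3U → rack 3 (remaining 1U)
7U → rack 7 (remaining 17U)
3U → rack 5 (remaining 2U)
13U → rack 7 (remaining 4U)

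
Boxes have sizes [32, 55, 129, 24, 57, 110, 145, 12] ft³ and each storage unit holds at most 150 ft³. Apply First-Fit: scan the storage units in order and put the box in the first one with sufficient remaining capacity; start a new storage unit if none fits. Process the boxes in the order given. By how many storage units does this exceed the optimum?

First-Fit: [32,55,24,12] [129] [57] [110] [145] → 5 storage units.
Total size 564 ft³; any packing needs at least ⌈564/150⌉ = 4 storage units.
An optimal packing achieves that bound: [145] [129,12] [110,32] [57,55,24] → 4 storage units.
Excess: 5 − 4 = 1.

1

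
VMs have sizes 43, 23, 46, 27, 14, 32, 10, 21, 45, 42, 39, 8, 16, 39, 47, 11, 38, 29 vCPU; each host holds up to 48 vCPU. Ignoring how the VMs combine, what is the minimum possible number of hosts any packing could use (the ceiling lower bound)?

Total size = 43 + 23 + 46 + 27 + 14 + 32 + 10 + 21 + 45 + 42 + 39 + 8 + 16 + 39 + 47 + 11 + 38 + 29 = 530 vCPU.
⌈530 / 48⌉ = 12.

12 hosts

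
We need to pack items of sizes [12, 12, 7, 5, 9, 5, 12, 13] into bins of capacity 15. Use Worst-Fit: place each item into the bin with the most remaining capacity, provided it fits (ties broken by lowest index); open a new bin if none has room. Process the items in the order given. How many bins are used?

Put 12 in bin 1; 3 remain.
Put 12 in bin 2; 3 remain.
Put 7 in bin 3; 8 remain.
Put 5 in bin 3; 3 remain.
Put 9 in bin 4; 6 remain.
Put 5 in bin 4; 1 remain.
Put 12 in bin 5; 3 remain.
Put 13 in bin 6; 2 remain.
Final bins: [12] [12] [7,5] [9,5] [12] [13].

6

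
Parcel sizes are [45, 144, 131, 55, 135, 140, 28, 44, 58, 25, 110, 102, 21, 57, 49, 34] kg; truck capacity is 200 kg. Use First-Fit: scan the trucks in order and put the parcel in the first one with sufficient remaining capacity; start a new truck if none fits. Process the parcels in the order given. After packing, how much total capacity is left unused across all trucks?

222

Put 45 kg in truck 1; 155 kg remain.
Put 144 kg in truck 1; 11 kg remain.
Put 131 kg in truck 2; 69 kg remain.
Put 55 kg in truck 2; 14 kg remain.
Put 135 kg in truck 3; 65 kg remain.
Put 140 kg in truck 4; 60 kg remain.
Put 28 kg in truck 3; 37 kg remain.
Put 44 kg in truck 4; 16 kg remain.
Put 58 kg in truck 5; 142 kg remain.
Put 25 kg in truck 3; 12 kg remain.
Put 110 kg in truck 5; 32 kg remain.
Put 102 kg in truck 6; 98 kg remain.
Put 21 kg in truck 5; 11 kg remain.
Put 57 kg in truck 6; 41 kg remain.
Put 49 kg in truck 7; 151 kg remain.
Put 34 kg in truck 6; 7 kg remain.
7 trucks × 200 kg = 1400 kg; used 1178 kg; unused 222 kg.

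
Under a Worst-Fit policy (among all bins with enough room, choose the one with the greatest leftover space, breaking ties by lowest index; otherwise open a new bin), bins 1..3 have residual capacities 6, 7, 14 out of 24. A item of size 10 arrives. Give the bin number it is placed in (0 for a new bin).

3

Bins with room: bin 3 (14).
Most room is bin 3 with 14 free.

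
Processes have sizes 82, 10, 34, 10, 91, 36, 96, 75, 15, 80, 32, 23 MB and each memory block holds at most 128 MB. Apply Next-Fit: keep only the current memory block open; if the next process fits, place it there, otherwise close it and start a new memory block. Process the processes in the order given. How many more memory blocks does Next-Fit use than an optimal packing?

Next-Fit: [82,10,34] [10,91] [36] [96] [75,15] [80,32] [23] → 7 memory blocks.
Total size 584 MB; any packing needs at least ⌈584/128⌉ = 5 memory blocks.
An optimal packing achieves that bound: [96,32] [91,36] [82,34,10] [80,23,15,10] [75] → 5 memory blocks.
Excess: 7 − 5 = 2.

2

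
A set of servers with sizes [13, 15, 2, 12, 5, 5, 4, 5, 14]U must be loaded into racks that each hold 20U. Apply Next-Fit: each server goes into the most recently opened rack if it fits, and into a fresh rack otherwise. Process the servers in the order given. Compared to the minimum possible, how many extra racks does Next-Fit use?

Next-Fit: [13] [15,2] [12,5] [5,4,5] [14] → 5 racks.
Total size 75U; any packing needs at least ⌈75/20⌉ = 4 racks.
An optimal packing achieves that bound: [15,5] [14,5] [13,5,2] [12,4] → 4 racks.
Excess: 5 − 4 = 1.

1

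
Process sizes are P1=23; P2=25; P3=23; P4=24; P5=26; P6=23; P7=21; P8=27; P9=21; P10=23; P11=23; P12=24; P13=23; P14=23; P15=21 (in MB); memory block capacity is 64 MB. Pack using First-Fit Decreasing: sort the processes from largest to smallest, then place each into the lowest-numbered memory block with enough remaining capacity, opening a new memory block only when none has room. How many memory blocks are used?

7 memory blocks

Sorted descending: 27, 26, 25, 24, 24, 23, 23, 23, 23, 23, 23, 23, 21, 21, 21.
27 MB → memory block 1 (remaining 37 MB)
26 MB → memory block 1 (remaining 11 MB)
25 MB → memory block 2 (remaining 39 MB)
24 MB → memory block 2 (remaining 15 MB)
24 MB → memory block 3 (remaining 40 MB)
23 MB → memory block 3 (remaining 17 MB)
23 MB → memory block 4 (remaining 41 MB)
23 MB → memory block 4 (remaining 18 MB)
23 MB → memory block 5 (remaining 41 MB)
23 MB → memory block 5 (remaining 18 MB)
23 MB → memory block 6 (remaining 41 MB)
23 MB → memory block 6 (remaining 18 MB)
21 MB → memory block 7 (remaining 43 MB)
21 MB → memory block 7 (remaining 22 MB)
21 MB → memory block 7 (remaining 1 MB)
Final memory blocks: [27,26] [25,24] [24,23] [23,23] [23,23] [23,23] [21,21,21].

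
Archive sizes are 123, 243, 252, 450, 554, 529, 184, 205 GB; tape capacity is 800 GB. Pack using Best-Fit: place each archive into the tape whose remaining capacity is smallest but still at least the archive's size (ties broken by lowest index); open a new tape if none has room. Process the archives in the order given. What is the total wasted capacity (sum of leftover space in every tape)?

660

tape 1: place 123 GB, 677 GB left
tape 1: place 243 GB, 434 GB left
tape 1: place 252 GB, 182 GB left
tape 2: place 450 GB, 350 GB left
tape 3: place 554 GB, 246 GB left
tape 4: place 529 GB, 271 GB left
tape 3: place 184 GB, 62 GB left
tape 4: place 205 GB, 66 GB left
4 tapes × 800 GB = 3200 GB; used 2540 GB; unused 660 GB.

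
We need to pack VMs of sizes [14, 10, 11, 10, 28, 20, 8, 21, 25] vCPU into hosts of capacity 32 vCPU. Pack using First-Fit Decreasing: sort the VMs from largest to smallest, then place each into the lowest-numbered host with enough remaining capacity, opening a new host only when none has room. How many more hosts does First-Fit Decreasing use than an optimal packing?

0

First-Fit Decreasing: [28] [25] [21,11] [20,10] [14,10,8] → 5 hosts.
Total size 147 vCPU; any packing needs at least ⌈147/32⌉ = 5 hosts.
So 5 is already optimal.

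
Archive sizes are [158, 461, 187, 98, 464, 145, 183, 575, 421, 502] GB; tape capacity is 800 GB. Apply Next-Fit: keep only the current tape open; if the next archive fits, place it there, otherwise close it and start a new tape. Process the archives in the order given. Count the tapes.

Put 158 GB in tape 1; 642 GB remain.
Put 461 GB in tape 1; 181 GB remain.
Put 187 GB in tape 2; 613 GB remain.
Put 98 GB in tape 2; 515 GB remain.
Put 464 GB in tape 2; 51 GB remain.
Put 145 GB in tape 3; 655 GB remain.
Put 183 GB in tape 3; 472 GB remain.
Put 575 GB in tape 4; 225 GB remain.
Put 421 GB in tape 5; 379 GB remain.
Put 502 GB in tape 6; 298 GB remain.

6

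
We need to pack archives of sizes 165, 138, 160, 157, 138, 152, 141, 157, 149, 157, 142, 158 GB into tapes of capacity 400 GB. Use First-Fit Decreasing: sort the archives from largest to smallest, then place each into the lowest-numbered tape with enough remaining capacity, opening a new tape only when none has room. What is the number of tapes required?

Sorted descending: 165, 160, 158, 157, 157, 157, 152, 149, 142, 141, 138, 138.
Put 165 GB in tape 1; 235 GB remain.
Put 160 GB in tape 1; 75 GB remain.
Put 158 GB in tape 2; 242 GB remain.
Put 157 GB in tape 2; 85 GB remain.
Put 157 GB in tape 3; 243 GB remain.
Put 157 GB in tape 3; 86 GB remain.
Put 152 GB in tape 4; 248 GB remain.
Put 149 GB in tape 4; 99 GB remain.
Put 142 GB in tape 5; 258 GB remain.
Put 141 GB in tape 5; 117 GB remain.
Put 138 GB in tape 6; 262 GB remain.
Put 138 GB in tape 6; 124 GB remain.

6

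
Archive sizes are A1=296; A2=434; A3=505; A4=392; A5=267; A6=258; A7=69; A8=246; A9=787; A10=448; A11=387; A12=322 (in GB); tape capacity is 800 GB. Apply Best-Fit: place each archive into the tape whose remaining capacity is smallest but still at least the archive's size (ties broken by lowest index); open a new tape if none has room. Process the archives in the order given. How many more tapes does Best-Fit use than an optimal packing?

Best-Fit: [296,434,69] [505,267] [392,258] [246,448] [787] [387,322] → 6 tapes.
Total size 4411 GB; any packing needs at least ⌈4411/800⌉ = 6 tapes.
So 6 is already optimal.

0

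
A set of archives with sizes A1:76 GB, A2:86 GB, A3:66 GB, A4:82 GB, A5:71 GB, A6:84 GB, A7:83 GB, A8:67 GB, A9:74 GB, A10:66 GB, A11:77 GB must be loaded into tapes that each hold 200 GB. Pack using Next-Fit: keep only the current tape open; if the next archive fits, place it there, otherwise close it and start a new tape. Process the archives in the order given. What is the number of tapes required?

Put A1 (76 GB) in tape 1; 124 GB remain.
Put A2 (86 GB) in tape 1; 38 GB remain.
Put A3 (66 GB) in tape 2; 134 GB remain.
Put A4 (82 GB) in tape 2; 52 GB remain.
Put A5 (71 GB) in tape 3; 129 GB remain.
Put A6 (84 GB) in tape 3; 45 GB remain.
Put A7 (83 GB) in tape 4; 117 GB remain.
Put A8 (67 GB) in tape 4; 50 GB remain.
Put A9 (74 GB) in tape 5; 126 GB remain.
Put A10 (66 GB) in tape 5; 60 GB remain.
Put A11 (77 GB) in tape 6; 123 GB remain.

6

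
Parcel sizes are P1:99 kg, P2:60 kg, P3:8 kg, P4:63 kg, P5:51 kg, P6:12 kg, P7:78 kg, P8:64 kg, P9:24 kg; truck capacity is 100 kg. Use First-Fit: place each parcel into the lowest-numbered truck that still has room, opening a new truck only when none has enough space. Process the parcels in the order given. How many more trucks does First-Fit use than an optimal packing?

First-Fit: [99] [60,8,12] [63,24] [51] [78] [64] → 6 trucks.
6 parcels exceed 50 kg (half the capacity), and no two of those can share a truck, so at least 6 trucks are needed.
So 6 is already optimal.

0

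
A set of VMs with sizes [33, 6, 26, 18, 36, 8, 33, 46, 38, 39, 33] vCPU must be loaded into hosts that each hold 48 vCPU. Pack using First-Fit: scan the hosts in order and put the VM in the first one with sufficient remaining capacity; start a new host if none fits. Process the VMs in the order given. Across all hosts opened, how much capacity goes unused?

68

Put 33 vCPU in host 1; 15 vCPU remain.
Put 6 vCPU in host 1; 9 vCPU remain.
Put 26 vCPU in host 2; 22 vCPU remain.
Put 18 vCPU in host 2; 4 vCPU remain.
Put 36 vCPU in host 3; 12 vCPU remain.
Put 8 vCPU in host 1; 1 vCPU remain.
Put 33 vCPU in host 4; 15 vCPU remain.
Put 46 vCPU in host 5; 2 vCPU remain.
Put 38 vCPU in host 6; 10 vCPU remain.
Put 39 vCPU in host 7; 9 vCPU remain.
Put 33 vCPU in host 8; 15 vCPU remain.
8 hosts × 48 vCPU = 384 vCPU; used 316 vCPU; unused 68 vCPU.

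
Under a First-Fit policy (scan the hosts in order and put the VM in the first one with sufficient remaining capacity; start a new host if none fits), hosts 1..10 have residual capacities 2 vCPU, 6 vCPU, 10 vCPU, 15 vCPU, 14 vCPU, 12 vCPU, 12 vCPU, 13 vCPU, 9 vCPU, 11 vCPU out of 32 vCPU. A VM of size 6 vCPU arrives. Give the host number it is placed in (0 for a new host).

2

Hosts with room: host 2 (6 vCPU), host 3 (10 vCPU), host 4 (15 vCPU), host 5 (14 vCPU), host 6 (12 vCPU), host 7 (12 vCPU), host 8 (13 vCPU), host 9 (9 vCPU), host 10 (11 vCPU).
The first with room is host 2.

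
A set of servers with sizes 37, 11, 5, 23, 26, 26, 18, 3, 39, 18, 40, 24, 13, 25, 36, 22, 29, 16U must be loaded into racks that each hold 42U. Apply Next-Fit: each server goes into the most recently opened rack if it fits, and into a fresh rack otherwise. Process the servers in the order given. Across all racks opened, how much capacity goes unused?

177

37U → rack 1 (remaining 5U)
11U → rack 2 (remaining 31U)
5U → rack 2 (remaining 26U)
23U → rack 2 (remaining 3U)
26U → rack 3 (remaining 16U)
26U → rack 4 (remaining 16U)
18U → rack 5 (remaining 24U)
3U → rack 5 (remaining 21U)
39U → rack 6 (remaining 3U)
18U → rack 7 (remaining 24U)
40U → rack 8 (remaining 2U)
24U → rack 9 (remaining 18U)
13U → rack 9 (remaining 5U)
25U → rack 10 (remaining 17U)
36U → rack 11 (remaining 6U)
22U → rack 12 (remaining 20U)
29U → rack 13 (remaining 13U)
16U → rack 14 (remaining 26U)
14 racks × 42U = 588U; used 411U; unused 177U.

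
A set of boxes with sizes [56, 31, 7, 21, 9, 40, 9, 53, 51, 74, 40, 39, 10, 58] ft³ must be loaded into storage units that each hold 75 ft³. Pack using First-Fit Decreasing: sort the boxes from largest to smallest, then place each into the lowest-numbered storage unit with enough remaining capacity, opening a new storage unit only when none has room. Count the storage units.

Sorted descending: 74, 58, 56, 53, 51, 40, 40, 39, 31, 21, 10, 9, 9, 7.
74 ft³ → storage unit 1 (remaining 1 ft³)
58 ft³ → storage unit 2 (remaining 17 ft³)
56 ft³ → storage unit 3 (remaining 19 ft³)
53 ft³ → storage unit 4 (remaining 22 ft³)
51 ft³ → storage unit 5 (remaining 24 ft³)
40 ft³ → storage unit 6 (remaining 35 ft³)
40 ft³ → storage unit 7 (remaining 35 ft³)
39 ft³ → storage unit 8 (remaining 36 ft³)
31 ft³ → storage unit 6 (remaining 4 ft³)
21 ft³ → storage unit 4 (remaining 1 ft³)
10 ft³ → storage unit 2 (remaining 7 ft³)
9 ft³ → storage unit 3 (remaining 10 ft³)
9 ft³ → storage unit 3 (remaining 1 ft³)
7 ft³ → storage unit 2 (remaining 0 ft³)

8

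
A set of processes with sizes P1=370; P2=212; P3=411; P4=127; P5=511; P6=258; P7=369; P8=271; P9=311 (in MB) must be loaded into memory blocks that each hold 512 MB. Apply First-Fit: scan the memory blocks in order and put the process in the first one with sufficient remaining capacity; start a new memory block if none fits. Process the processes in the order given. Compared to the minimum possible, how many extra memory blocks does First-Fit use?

First-Fit: [370,127] [212,258] [411] [511] [369] [271] [311] → 7 memory blocks.
7 processes exceed 256 MB (half the capacity), and no two of those can share a memory block, so at least 7 memory blocks are needed.
So 7 is already optimal.

0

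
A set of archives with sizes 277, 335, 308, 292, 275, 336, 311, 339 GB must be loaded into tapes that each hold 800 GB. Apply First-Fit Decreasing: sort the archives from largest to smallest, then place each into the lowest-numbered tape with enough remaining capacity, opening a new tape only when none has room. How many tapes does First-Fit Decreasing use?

Sorted descending: 339, 336, 335, 311, 308, 292, 277, 275.
tape 1: place 339 GB, 461 GB left
tape 1: place 336 GB, 125 GB left
tape 2: place 335 GB, 465 GB left
tape 2: place 311 GB, 154 GB left
tape 3: place 308 GB, 492 GB left
tape 3: place 292 GB, 200 GB left
tape 4: place 277 GB, 523 GB left
tape 4: place 275 GB, 248 GB left
Final tapes: [339,336] [335,311] [308,292] [277,275].

4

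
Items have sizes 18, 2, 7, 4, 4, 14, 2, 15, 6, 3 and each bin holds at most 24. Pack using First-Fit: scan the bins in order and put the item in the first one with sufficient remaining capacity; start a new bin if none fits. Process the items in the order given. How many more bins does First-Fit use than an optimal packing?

First-Fit: [18,2,4] [7,4,2,6,3] [14] [15] → 4 bins.
Total size 75; any packing needs at least ⌈75/24⌉ = 4 bins.
So 4 is already optimal.

0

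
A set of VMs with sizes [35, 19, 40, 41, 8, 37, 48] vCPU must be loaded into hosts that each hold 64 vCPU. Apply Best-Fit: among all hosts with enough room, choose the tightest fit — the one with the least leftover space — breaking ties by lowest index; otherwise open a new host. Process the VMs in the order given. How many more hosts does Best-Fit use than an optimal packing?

Best-Fit: [35,19,8] [40] [41] [37] [48] → 5 hosts.
5 VMs exceed 32 vCPU (half the capacity), and no two of those can share a host, so at least 5 hosts are needed.
So 5 is already optimal.

0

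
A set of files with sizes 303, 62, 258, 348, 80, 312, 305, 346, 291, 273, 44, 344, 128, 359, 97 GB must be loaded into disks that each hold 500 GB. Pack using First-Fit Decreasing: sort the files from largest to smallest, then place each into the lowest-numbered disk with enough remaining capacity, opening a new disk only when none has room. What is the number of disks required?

Sorted descending: 359, 348, 346, 344, 312, 305, 303, 291, 273, 258, 128, 97, 80, 62, 44.
disk 1: place 359 GB, 141 GB left
disk 2: place 348 GB, 152 GB left
disk 3: place 346 GB, 154 GB left
disk 4: place 344 GB, 156 GB left
disk 5: place 312 GB, 188 GB left
disk 6: place 305 GB, 195 GB left
disk 7: place 303 GB, 197 GB left
disk 8: place 291 GB, 209 GB left
disk 9: place 273 GB, 227 GB left
disk 10: place 258 GB, 242 GB left
disk 1: place 128 GB, 13 GB left
disk 2: place 97 GB, 55 GB left
disk 3: place 80 GB, 74 GB left
disk 3: place 62 GB, 12 GB left
disk 2: place 44 GB, 11 GB left

10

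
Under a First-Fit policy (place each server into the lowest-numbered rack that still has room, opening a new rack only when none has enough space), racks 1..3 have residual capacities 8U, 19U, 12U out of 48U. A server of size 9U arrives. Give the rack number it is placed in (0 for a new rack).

Racks with room: rack 2 (19U), rack 3 (12U).
The first with room is rack 2.

2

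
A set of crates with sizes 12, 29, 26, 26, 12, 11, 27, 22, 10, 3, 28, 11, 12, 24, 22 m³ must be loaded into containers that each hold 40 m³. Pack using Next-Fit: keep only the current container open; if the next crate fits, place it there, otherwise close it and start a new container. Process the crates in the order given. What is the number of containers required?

12 m³ → container 1 (remaining 28 m³)
29 m³ → container 2 (remaining 11 m³)
26 m³ → container 3 (remaining 14 m³)
26 m³ → container 4 (remaining 14 m³)
12 m³ → container 4 (remaining 2 m³)
11 m³ → container 5 (remaining 29 m³)
27 m³ → container 5 (remaining 2 m³)
22 m³ → container 6 (remaining 18 m³)
10 m³ → container 6 (remaining 8 m³)
3 m³ → container 6 (remaining 5 m³)
28 m³ → container 7 (remaining 12 m³)
11 m³ → container 7 (remaining 1 m³)
12 m³ → container 8 (remaining 28 m³)
24 m³ → container 8 (remaining 4 m³)
22 m³ → container 9 (remaining 18 m³)

9 containers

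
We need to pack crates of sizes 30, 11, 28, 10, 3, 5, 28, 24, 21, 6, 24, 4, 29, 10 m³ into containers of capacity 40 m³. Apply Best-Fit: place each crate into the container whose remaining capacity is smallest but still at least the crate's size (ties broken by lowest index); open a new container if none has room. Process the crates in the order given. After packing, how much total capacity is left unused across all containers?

47

30 m³ → container 1 (remaining 10 m³)
11 m³ → container 2 (remaining 29 m³)
28 m³ → container 2 (remaining 1 m³)
10 m³ → container 1 (remaining 0 m³)
3 m³ → container 3 (remaining 37 m³)
5 m³ → container 3 (remaining 32 m³)
28 m³ → container 3 (remaining 4 m³)
24 m³ → container 4 (remaining 16 m³)
21 m³ → container 5 (remaining 19 m³)
6 m³ → container 4 (remaining 10 m³)
24 m³ → container 6 (remaining 16 m³)
4 m³ → container 3 (remaining 0 m³)
29 m³ → container 7 (remaining 11 m³)
10 m³ → container 4 (remaining 0 m³)
7 containers × 40 m³ = 280 m³; used 233 m³; unused 47 m³.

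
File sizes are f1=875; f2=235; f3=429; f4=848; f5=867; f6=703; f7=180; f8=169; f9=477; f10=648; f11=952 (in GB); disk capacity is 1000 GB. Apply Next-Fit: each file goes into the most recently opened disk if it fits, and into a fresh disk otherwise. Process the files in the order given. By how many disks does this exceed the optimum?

Next-Fit: [875] [235,429] [848] [867] [703,180] [169,477] [648] [952] → 8 disks.
Total size 6383 GB; any packing needs at least ⌈6383/1000⌉ = 7 disks.
An optimal packing achieves that bound: [952] [875] [867] [848] [703,235] [648,180,169] [477,429] → 7 disks.
Excess: 8 − 7 = 1.

1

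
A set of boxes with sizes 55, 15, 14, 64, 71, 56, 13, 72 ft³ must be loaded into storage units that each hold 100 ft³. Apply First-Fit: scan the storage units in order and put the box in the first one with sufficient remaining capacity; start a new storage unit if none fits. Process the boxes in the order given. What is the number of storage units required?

storage unit 1: place 55 ft³, 45 ft³ left
storage unit 1: place 15 ft³, 30 ft³ left
storage unit 1: place 14 ft³, 16 ft³ left
storage unit 2: place 64 ft³, 36 ft³ left
storage unit 3: place 71 ft³, 29 ft³ left
storage unit 4: place 56 ft³, 44 ft³ left
storage unit 1: place 13 ft³, 3 ft³ left
storage unit 5: place 72 ft³, 28 ft³ left

5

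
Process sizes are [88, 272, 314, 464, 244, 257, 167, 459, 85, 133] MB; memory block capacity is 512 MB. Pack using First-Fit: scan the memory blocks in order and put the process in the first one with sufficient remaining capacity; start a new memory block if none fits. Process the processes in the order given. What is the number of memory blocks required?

6

Put 88 MB in memory block 1; 424 MB remain.
Put 272 MB in memory block 1; 152 MB remain.
Put 314 MB in memory block 2; 198 MB remain.
Put 464 MB in memory block 3; 48 MB remain.
Put 244 MB in memory block 4; 268 MB remain.
Put 257 MB in memory block 4; 11 MB remain.
Put 167 MB in memory block 2; 31 MB remain.
Put 459 MB in memory block 5; 53 MB remain.
Put 85 MB in memory block 1; 67 MB remain.
Put 133 MB in memory block 6; 379 MB remain.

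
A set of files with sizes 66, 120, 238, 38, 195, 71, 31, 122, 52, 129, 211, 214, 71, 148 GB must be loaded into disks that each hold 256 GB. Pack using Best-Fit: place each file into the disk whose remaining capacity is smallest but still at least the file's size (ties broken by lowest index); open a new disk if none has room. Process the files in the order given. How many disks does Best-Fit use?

disk 1: place 66 GB, 190 GB left
disk 1: place 120 GB, 70 GB left
disk 2: place 238 GB, 18 GB left
disk 1: place 38 GB, 32 GB left
disk 3: place 195 GB, 61 GB left
disk 4: place 71 GB, 185 GB left
disk 1: place 31 GB, 1 GB left
disk 4: place 122 GB, 63 GB left
disk 3: place 52 GB, 9 GB left
disk 5: place 129 GB, 127 GB left
disk 6: place 211 GB, 45 GB left
disk 7: place 214 GB, 42 GB left
disk 5: place 71 GB, 56 GB left
disk 8: place 148 GB, 108 GB left
Final disks: [66,120,38,31] [238] [195,52] [71,122] [129,71] [211] [214] [148].

8 disks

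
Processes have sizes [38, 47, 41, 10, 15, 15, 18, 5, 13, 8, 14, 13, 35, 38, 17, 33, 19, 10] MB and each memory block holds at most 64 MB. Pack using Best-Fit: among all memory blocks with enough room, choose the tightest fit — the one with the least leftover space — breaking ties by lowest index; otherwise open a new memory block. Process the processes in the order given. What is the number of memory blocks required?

7 memory blocks

Put 38 MB in memory block 1; 26 MB remain.
Put 47 MB in memory block 2; 17 MB remain.
Put 41 MB in memory block 3; 23 MB remain.
Put 10 MB in memory block 2; 7 MB remain.
Put 15 MB in memory block 3; 8 MB remain.
Put 15 MB in memory block 1; 11 MB remain.
Put 18 MB in memory block 4; 46 MB remain.
Put 5 MB in memory block 2; 2 MB remain.
Put 13 MB in memory block 4; 33 MB remain.
Put 8 MB in memory block 3; 0 MB remain.
Put 14 MB in memory block 4; 19 MB remain.
Put 13 MB in memory block 4; 6 MB remain.
Put 35 MB in memory block 5; 29 MB remain.
Put 38 MB in memory block 6; 26 MB remain.
Put 17 MB in memory block 6; 9 MB remain.
Put 33 MB in memory block 7; 31 MB remain.
Put 19 MB in memory block 5; 10 MB remain.
Put 10 MB in memory block 5; 0 MB remain.
Final memory blocks: [38,15] [47,10,5] [41,15,8] [18,13,14,13] [35,19,10] [38,17] [33].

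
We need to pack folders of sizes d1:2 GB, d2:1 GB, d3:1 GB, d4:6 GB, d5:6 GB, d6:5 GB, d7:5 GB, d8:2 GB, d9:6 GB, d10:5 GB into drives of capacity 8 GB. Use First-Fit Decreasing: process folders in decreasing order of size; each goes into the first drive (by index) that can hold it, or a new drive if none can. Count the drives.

Sorted descending: 6, 6, 6, 5, 5, 5, 2, 2, 1, 1.
Put 6 GB in drive 1; 2 GB remain.
Put 6 GB in drive 2; 2 GB remain.
Put 6 GB in drive 3; 2 GB remain.
Put 5 GB in drive 4; 3 GB remain.
Put 5 GB in drive 5; 3 GB remain.
Put 5 GB in drive 6; 3 GB remain.
Put 2 GB in drive 1; 0 GB remain.
Put 2 GB in drive 2; 0 GB remain.
Put 1 GB in drive 3; 1 GB remain.
Put 1 GB in drive 3; 0 GB remain.

6 drives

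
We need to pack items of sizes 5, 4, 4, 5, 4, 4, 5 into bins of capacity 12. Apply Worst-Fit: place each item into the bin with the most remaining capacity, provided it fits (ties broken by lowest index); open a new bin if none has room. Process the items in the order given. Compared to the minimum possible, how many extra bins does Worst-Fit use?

1

Worst-Fit: [5,4] [4,5] [4,4] [5] → 4 bins.
Total size 31; any packing needs at least ⌈31/12⌉ = 3 bins.
An optimal packing achieves that bound: [5,5] [5,4] [4,4,4] → 3 bins.
Excess: 4 − 3 = 1.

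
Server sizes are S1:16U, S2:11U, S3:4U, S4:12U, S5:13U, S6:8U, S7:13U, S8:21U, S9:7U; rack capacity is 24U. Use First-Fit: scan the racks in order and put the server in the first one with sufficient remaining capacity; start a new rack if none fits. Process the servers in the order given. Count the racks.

5 racks

rack 1: place S1 (16U), 8U left
rack 2: place S2 (11U), 13U left
rack 1: place S3 (4U), 4U left
rack 2: place S4 (12U), 1U left
rack 3: place S5 (13U), 11U left
rack 3: place S6 (8U), 3U left
rack 4: place S7 (13U), 11U left
rack 5: place S8 (21U), 3U left
rack 4: place S9 (7U), 4U left
Final racks: [16,4] [11,12] [13,8] [13,7] [21].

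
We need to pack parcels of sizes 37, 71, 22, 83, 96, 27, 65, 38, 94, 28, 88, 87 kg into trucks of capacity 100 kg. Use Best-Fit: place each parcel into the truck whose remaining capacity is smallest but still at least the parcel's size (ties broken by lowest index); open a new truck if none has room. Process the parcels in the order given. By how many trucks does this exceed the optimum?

Best-Fit: [37,27] [71,22] [83] [96] [65,28] [38] [94] [88] [87] → 9 trucks.
Total size 736 kg; any packing needs at least ⌈736/100⌉ = 8 trucks.
An optimal packing achieves that bound: [96] [94] [88] [87] [83] [71,28] [65,27] [38,37,22] → 8 trucks.
Excess: 9 − 8 = 1.

1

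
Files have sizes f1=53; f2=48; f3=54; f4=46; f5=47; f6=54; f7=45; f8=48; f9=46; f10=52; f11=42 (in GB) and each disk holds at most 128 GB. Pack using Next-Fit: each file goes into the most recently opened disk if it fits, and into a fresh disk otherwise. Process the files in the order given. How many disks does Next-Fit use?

6

f1 (53 GB) → disk 1 (remaining 75 GB)
f2 (48 GB) → disk 1 (remaining 27 GB)
f3 (54 GB) → disk 2 (remaining 74 GB)
f4 (46 GB) → disk 2 (remaining 28 GB)
f5 (47 GB) → disk 3 (remaining 81 GB)
f6 (54 GB) → disk 3 (remaining 27 GB)
f7 (45 GB) → disk 4 (remaining 83 GB)
f8 (48 GB) → disk 4 (remaining 35 GB)
f9 (46 GB) → disk 5 (remaining 82 GB)
f10 (52 GB) → disk 5 (remaining 30 GB)
f11 (42 GB) → disk 6 (remaining 86 GB)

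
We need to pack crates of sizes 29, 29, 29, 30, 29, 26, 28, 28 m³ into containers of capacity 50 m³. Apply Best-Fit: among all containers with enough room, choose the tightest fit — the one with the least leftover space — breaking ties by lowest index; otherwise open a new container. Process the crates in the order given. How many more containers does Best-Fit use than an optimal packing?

Best-Fit: [29] [29] [29] [30] [29] [26] [28] [28] → 8 containers.
8 crates exceed 25 m³ (half the capacity), and no two of those can share a container, so at least 8 containers are needed.
So 8 is already optimal.

0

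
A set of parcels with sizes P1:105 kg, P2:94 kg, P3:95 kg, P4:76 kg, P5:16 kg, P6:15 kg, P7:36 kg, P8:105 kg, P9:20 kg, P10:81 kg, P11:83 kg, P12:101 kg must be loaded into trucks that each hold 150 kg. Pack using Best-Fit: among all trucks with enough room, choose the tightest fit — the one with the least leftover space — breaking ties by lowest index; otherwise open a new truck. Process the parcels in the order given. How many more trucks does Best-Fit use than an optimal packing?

Best-Fit: [105,16,15] [94] [95,36] [76] [105,20] [81] [83] [101] → 8 trucks.
8 parcels exceed 75 kg (half the capacity), and no two of those can share a truck, so at least 8 trucks are needed.
So 8 is already optimal.

0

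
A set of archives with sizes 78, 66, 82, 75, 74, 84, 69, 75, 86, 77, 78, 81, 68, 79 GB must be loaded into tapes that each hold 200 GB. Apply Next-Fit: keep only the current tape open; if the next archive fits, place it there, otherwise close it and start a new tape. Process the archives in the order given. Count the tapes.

7

78 GB → tape 1 (remaining 122 GB)
66 GB → tape 1 (remaining 56 GB)
82 GB → tape 2 (remaining 118 GB)
75 GB → tape 2 (remaining 43 GB)
74 GB → tape 3 (remaining 126 GB)
84 GB → tape 3 (remaining 42 GB)
69 GB → tape 4 (remaining 131 GB)
75 GB → tape 4 (remaining 56 GB)
86 GB → tape 5 (remaining 114 GB)
77 GB → tape 5 (remaining 37 GB)
78 GB → tape 6 (remaining 122 GB)
81 GB → tape 6 (remaining 41 GB)
68 GB → tape 7 (remaining 132 GB)
79 GB → tape 7 (remaining 53 GB)
Final tapes: [78,66] [82,75] [74,84] [69,75] [86,77] [78,81] [68,79].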